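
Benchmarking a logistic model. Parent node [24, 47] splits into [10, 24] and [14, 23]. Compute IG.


Parent = [24, 47], H_parent = 0.9229
H_left = 0.874 (n=34), H_right = 0.9569 (n=37)
H_children = (34/71)·0.874 + (37/71)·0.9569 = 0.9172
IG = 0.9229 - 0.9172 = 0.0057

0.0057


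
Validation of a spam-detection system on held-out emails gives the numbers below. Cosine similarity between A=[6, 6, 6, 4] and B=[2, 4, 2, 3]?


A·B = 6·2 + 6·4 + 6·2 + 4·3 = 60
‖A‖ = √124 = 11.1355, ‖B‖ = √33 = 5.7446
cos = 60/(√124·√33) = 60/√4092 = 0.938

0.938


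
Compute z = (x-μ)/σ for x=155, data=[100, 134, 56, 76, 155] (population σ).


μ = 104.2, σ = 36.345
z = (155 - 104.2)/36.345 = 1.3977

1.3977


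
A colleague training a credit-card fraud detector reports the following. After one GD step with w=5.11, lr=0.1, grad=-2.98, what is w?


w_new = w - α·∇
= 5.11 - 0.1·-2.98
= 5.11 + 0.298
= 5.408

5.408


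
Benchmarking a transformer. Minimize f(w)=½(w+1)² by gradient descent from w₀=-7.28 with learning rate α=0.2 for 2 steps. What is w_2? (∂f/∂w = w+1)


step 1: grad = -7.28+1 = -6.28; w = -7.28 - 0.2·(-6.28) = -6.024
step 2: grad = -6.024+1 = -5.024; w = -6.024 - 0.2·(-5.024) = -5.0192

-5.0192


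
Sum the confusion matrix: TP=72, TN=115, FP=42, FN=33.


Total = TP + TN + FP + FN
= 72 + 115 + 42 + 33
= 262
(Predicted positive: 114, predicted negative: 148)

262


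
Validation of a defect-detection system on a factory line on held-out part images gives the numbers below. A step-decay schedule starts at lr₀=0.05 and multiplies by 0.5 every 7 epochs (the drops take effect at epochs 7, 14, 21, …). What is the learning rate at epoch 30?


n_drops = ⌊30/7⌋ = 4
lr = 0.05·0.5^4 = 0.05·0.0625 = 0.003125

0.003125


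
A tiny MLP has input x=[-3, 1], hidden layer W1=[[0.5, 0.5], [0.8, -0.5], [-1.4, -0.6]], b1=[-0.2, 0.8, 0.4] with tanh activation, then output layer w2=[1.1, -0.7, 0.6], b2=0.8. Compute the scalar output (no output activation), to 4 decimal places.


z1[0] = (0.5)·(-3) + (0.5)·(1) - 0.2 = -1.2
z1[1] = (0.8)·(-3) + (-0.5)·(1) + 0.8 = -2.1
z1[2] = (-1.4)·(-3) + (-0.6)·(1) + 0.4 = 4.0
h = tanh(z1) = [-0.8337, -0.9705, 0.9993]
output = (1.1)·(-0.8337) + (-0.7)·(-0.9705) + (0.6)·(0.9993) + 0.8 = 1.1619

1.1619


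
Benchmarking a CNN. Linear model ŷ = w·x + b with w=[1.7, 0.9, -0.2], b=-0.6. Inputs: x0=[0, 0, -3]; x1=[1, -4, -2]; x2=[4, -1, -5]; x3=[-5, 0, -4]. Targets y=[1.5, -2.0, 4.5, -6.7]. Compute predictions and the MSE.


ŷ0 = (1.7)·(0) + (0.9)·(0) + (-0.2)·(-3) - 0.6 = 0.0
ŷ1 = (1.7)·(1) + (0.9)·(-4) + (-0.2)·(-2) - 0.6 = -2.1
ŷ2 = (1.7)·(4) + (0.9)·(-1) + (-0.2)·(-5) - 0.6 = 6.3
ŷ3 = (1.7)·(-5) + (0.9)·(0) + (-0.2)·(-4) - 0.6 = -8.3
errors² = [2.25, 0.01, 3.24, 2.56]
MSE = 8.0600/4 = 2.015

2.015


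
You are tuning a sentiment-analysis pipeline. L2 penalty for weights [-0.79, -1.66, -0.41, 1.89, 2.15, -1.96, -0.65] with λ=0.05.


‖w‖₂² = (-0.79)² + (-1.66)² + (-0.41)² + (1.89)² + (2.15)² + (-1.96)² + (-0.65)²
     = 0.6241 + 2.7556 + 0.1681 + 3.5721 + 4.6225 + 3.8416 + 0.4225
     = 16.0065
λ·‖w‖₂² = 0.05·16.0065 = 0.800325

0.800325


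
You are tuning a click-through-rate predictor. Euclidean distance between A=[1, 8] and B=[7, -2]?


d = √((1-7)² + (8+ 2)²)
  = √(36 + 100)
  = √136 = 11.6619

11.6619


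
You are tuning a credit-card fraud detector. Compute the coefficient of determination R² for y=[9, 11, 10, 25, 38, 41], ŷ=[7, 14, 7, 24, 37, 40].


ȳ = 22.3333
SS_res = Σ(y-ŷ)² = 25
SS_tot = Σ(y-ȳ)² = 1059.33
R² = 1 - SS_res/SS_tot = 1 - 0.0236 = 0.9764

0.9764


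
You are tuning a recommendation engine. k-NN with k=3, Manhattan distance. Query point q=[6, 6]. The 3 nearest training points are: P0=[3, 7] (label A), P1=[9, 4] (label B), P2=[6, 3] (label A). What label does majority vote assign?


d(q,P0) = 4  (label A)
d(q,P1) = 5  (label B)
d(q,P2) = 3  (label A)
Votes: A=2, B=1
Majority → A

A


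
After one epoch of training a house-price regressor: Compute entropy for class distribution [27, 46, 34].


Probabilities: [27/107, 46/107, 34/107] ≈ [0.2523, 0.4299, 0.3178]
H = -((27/107)·log₂(27/107) + (46/107)·log₂(46/107) + (34/107)·log₂(34/107))
  = 1.5504 bits

1.5504 bits


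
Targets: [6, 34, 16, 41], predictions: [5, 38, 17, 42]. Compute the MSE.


Squared errors: (6-5)²=1, (34-38)²=16, (16-17)²=1, (41-42)²=1
Sum = 19
MSE = 19/4 = 19/4

19/4


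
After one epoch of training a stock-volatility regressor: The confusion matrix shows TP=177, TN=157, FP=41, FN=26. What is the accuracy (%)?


Accuracy = (TP+TN)/(TP+TN+FP+FN)
= (177+157)/(401)
= 334/401 = 83.29%

83.29%


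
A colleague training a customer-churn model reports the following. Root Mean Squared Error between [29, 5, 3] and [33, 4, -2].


MSE = 42/3 = 14
RMSE = √(42/3) = 3.7417

3.7417


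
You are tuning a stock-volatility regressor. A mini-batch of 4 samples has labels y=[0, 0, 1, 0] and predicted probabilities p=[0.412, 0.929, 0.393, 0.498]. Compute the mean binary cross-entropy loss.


L[0] = -ln(1-0.412) = -ln(0.588) = 0.531
L[1] = -ln(1-0.929) = -ln(0.071) = 2.6451
L[2] = -ln(0.393) = 0.9339
L[3] = -ln(1-0.498) = -ln(0.502) = 0.6892
mean = (0.531 + 2.6451 + 0.9339 + 0.6892)/4 = 1.1998

1.1998


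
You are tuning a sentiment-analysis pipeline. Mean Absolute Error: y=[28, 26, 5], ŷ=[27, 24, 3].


Absolute errors: |28-27|=1, |26-24|=2, |5-3|=2
Sum = 5
MAE = 5/3 = 5/3

5/3


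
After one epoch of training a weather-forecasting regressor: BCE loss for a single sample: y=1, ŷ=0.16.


BCE = -[y·ln(p) + (1-y)·ln(1-p)]
= -1·ln(0.16) - 0
= -ln(0.16) = 1.8326

1.8326


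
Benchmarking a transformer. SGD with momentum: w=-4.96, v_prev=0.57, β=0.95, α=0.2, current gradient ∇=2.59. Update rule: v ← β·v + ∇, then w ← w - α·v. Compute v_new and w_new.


v_new = 0.95·0.57 + 2.59 = 0.5415 + 2.59 = 3.1315
w_new = -4.96 - 0.2·3.1315 = -4.96 - 0.6263 = -5.5863

v_new=3.1315, w_new=-5.5863


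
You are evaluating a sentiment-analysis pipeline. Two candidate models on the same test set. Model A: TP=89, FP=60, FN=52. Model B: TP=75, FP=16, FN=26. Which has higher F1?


Model A: P=89/149=0.5973, R=89/141=0.6312, F1=2PR/(P+R)=2TP/(2TP+FP+FN)=178/290=0.6138
Model B: P=75/91=0.8242, R=75/101=0.7426, F1=2PR/(P+R)=2TP/(2TP+FP+FN)=150/192=0.7812
0.6138 < 0.7812 → Model B

Model B


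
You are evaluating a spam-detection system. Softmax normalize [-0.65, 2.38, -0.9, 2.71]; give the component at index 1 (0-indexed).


Exponentials: e^-0.65=0.522, e^2.38=10.8049, e^-0.9=0.4066, e^2.71=15.0293
Sum = 26.7628
Softmax = [0.0195, 0.4037, 0.0152, 0.5616]
p[1] = 10.8049/26.7628 = 0.4037

0.4037


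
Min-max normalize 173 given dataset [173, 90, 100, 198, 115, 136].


min=90, max=198
(173-90)/(198-90) = 83/108 = 0.7685

0.7685


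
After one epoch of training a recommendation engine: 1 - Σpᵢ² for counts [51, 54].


Probabilities: [51/105, 54/105] ≈ [0.4857, 0.5143]
Σpᵢ² = (2601 + 2916)/105² = 5517/11025
Gini = 1 - Σpᵢ² = 1 - 5517/11025 = 0.4996

0.4996


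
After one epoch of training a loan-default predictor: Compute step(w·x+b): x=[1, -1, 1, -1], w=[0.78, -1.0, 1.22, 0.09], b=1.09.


z = (1)·(0.78) + (-1)·(-1.0) + (1)·(1.22) + (-1)·(0.09) + 1.09
  = 4.0
step(z) = 1 (z≥0)

1


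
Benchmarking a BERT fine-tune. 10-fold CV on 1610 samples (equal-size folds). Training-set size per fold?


Fold size = 1610/10 = 161
Training per fold = 1610 - 161 = 1449

1449


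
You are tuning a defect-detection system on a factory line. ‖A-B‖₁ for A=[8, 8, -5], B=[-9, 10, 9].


d = |8+ 9| + |8-10| + |-5-9|
  = 17 + 2 + 14
  = 33

33


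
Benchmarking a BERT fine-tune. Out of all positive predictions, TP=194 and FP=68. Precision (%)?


Precision = TP/(TP+FP)
= 194/(194+68)
= 194/262 = 74.05%

74.05%


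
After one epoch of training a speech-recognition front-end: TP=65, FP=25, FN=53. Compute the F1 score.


Precision = 65/90 = 0.7222
Recall = 65/118 = 0.5508
F1 = 2·P·R/(P+R) = 2·TP/(2·TP+FP+FN) = 130/(130+25+53) = 130/208 = 0.625

0.625


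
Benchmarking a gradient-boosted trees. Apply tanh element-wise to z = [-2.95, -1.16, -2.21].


tanh(-2.95) = -0.9945
tanh(-1.16) = -0.821
tanh(-2.21) = -0.9762
result = [-0.9945, -0.821, -0.9762]

[-0.9945, -0.821, -0.9762]


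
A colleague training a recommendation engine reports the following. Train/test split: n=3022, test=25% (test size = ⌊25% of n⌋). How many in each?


Test = ⌊3022·25/100⌋ = 755
Train = 3022 - 755 = 2267

Train: 2267, Test: 755


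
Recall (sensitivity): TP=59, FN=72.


Recall = TP/(TP+FN)
= 59/(59+72)
= 59/131 = 45.04%

45.04%


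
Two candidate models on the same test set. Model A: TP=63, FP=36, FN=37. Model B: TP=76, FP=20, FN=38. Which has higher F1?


Model A: P=63/99=0.6364, R=63/100=0.63, F1=2PR/(P+R)=2TP/(2TP+FP+FN)=126/199=0.6332
Model B: P=76/96=0.7917, R=76/114=0.6667, F1=2PR/(P+R)=2TP/(2TP+FP+FN)=152/210=0.7238
0.6332 < 0.7238 → Model B

Model B


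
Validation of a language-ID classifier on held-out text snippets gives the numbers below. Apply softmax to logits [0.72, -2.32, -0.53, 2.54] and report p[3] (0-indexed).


Exponentials: e^0.72=2.0544, e^-2.32=0.0983, e^-0.53=0.5886, e^2.54=12.6797
Sum = 15.421
Softmax = [0.1332, 0.0064, 0.0382, 0.8222]
p[3] = 12.6797/15.421 = 0.8222

0.8222


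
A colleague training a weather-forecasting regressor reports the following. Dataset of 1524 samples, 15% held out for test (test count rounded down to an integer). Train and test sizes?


Test = ⌊1524·15/100⌋ = 228
Train = 1524 - 228 = 1296

Train: 1296, Test: 228


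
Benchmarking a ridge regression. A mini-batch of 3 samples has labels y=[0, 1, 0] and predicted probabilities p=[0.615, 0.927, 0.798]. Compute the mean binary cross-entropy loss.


L[0] = -ln(1-0.615) = -ln(0.385) = 0.9545
L[1] = -ln(0.927) = 0.0758
L[2] = -ln(1-0.798) = -ln(0.202) = 1.5995
mean = (0.9545 + 0.0758 + 1.5995)/3 = 0.8766

0.8766


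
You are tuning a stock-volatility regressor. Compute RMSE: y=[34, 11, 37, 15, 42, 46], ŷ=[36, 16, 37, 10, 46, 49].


MSE = 79/6 = 13.1667
RMSE = √(79/6) = 3.6286

3.6286


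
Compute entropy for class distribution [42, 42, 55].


Probabilities: [42/139, 42/139, 55/139] ≈ [0.3022, 0.3022, 0.3957]
H = -((42/139)·log₂(42/139) + (42/139)·log₂(42/139) + (55/139)·log₂(55/139))
  = 1.5727 bits

1.5727 bits


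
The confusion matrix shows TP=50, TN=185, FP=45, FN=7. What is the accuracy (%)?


Accuracy = (TP+TN)/(TP+TN+FP+FN)
= (50+185)/(287)
= 235/287 = 81.88%

81.88%


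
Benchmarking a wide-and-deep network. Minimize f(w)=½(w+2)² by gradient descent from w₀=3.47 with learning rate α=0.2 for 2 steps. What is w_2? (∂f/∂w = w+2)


step 1: grad = 3.47+2 = 5.47; w = 3.47 - 0.2·(5.47) = 2.376
step 2: grad = 2.376+2 = 4.376; w = 2.376 - 0.2·(4.376) = 1.5008

1.5008


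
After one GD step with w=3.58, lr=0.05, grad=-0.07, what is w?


w_new = w - α·∇
= 3.58 - 0.05·-0.07
= 3.58 + 0.0035
= 3.5835

3.5835


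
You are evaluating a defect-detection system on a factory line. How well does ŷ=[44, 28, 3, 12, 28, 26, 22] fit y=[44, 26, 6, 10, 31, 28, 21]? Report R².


ȳ = 23.7143
SS_res = Σ(y-ŷ)² = 31
SS_tot = Σ(y-ȳ)² = 997.43
R² = 1 - SS_res/SS_tot = 1 - 0.0311 = 0.9689

0.9689


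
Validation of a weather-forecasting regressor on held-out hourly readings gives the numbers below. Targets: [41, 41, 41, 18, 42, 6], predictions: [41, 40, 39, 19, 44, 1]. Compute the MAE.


Absolute errors: |41-41|=0, |41-40|=1, |41-39|=2, |18-19|=1, |42-44|=2, |6-1|=5
Sum = 11
MAE = 11/6 = 11/6

11/6


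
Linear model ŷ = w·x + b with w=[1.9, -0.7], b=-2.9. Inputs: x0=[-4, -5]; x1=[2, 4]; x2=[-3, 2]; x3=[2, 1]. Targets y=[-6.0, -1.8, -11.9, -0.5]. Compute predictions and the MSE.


ŷ0 = (1.9)·(-4) + (-0.7)·(-5) - 2.9 = -7.0
ŷ1 = (1.9)·(2) + (-0.7)·(4) - 2.9 = -1.9
ŷ2 = (1.9)·(-3) + (-0.7)·(2) - 2.9 = -10.0
ŷ3 = (1.9)·(2) + (-0.7)·(1) - 2.9 = 0.2
errors² = [1.0, 0.01, 3.61, 0.49]
MSE = 5.1100/4 = 1.2775

1.2775


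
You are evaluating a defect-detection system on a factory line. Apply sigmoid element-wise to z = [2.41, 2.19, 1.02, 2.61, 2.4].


σ(2.41) = 1/(1+e^-2.41) = 0.9176
σ(2.19) = 1/(1+e^-2.19) = 0.8993
σ(1.02) = 1/(1+e^-1.02) = 0.735
σ(2.61) = 1/(1+e^-2.61) = 0.9315
σ(2.4) = 1/(1+e^-2.4) = 0.9168
result = [0.9176, 0.8993, 0.735, 0.9315, 0.9168]

[0.9176, 0.8993, 0.735, 0.9315, 0.9168]


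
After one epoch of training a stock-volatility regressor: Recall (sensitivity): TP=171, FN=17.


Recall = TP/(TP+FN)
= 171/(171+17)
= 171/188 = 90.96%

90.96%


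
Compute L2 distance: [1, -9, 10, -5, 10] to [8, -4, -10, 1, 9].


d = √((1-8)² + (-9+ 4)² + (10+ 10)² + (-5-1)² + (10-9)²)
  = √(49 + 25 + 400 + 36 + 1)
  = √511 = 22.6053

22.6053


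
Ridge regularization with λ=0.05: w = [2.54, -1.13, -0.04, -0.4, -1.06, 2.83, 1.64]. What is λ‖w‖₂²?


‖w‖₂² = (2.54)² + (-1.13)² + (-0.04)² + (-0.4)² + (-1.06)² + (2.83)² + (1.64)²
     = 6.4516 + 1.2769 + 0.0016 + 0.16 + 1.1236 + 8.0089 + 2.6896
     = 19.7122
λ·‖w‖₂² = 0.05·19.7122 = 0.98561

0.98561


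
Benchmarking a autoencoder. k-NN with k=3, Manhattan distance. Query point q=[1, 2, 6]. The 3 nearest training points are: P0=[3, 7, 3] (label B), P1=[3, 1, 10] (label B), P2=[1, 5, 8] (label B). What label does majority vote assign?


d(q,P0) = 10  (label B)
d(q,P1) = 7  (label B)
d(q,P2) = 5  (label B)
Votes: A=0, B=3
Majority → B

B


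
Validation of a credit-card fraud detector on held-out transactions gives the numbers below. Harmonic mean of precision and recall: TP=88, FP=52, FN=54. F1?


Precision = 88/140 = 0.6286
Recall = 88/142 = 0.6197
F1 = 2·P·R/(P+R) = 2·TP/(2·TP+FP+FN) = 176/(176+52+54) = 176/282 = 0.6241

0.6241


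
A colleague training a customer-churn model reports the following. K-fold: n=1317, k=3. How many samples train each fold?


Fold size = 1317/3 = 439
Training per fold = 1317 - 439 = 878

878


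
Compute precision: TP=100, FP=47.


Precision = TP/(TP+FP)
= 100/(100+47)
= 100/147 = 68.03%

68.03%


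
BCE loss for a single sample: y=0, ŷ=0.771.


BCE = -[y·ln(p) + (1-y)·ln(1-p)]
= -0 - 1·ln(1-0.771)
= -ln(0.229) = 1.474

1.474


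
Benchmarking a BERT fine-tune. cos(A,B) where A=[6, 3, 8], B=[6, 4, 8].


A·B = 6·6 + 3·4 + 8·8 = 112
‖A‖ = √109 = 10.4403, ‖B‖ = √116 = 10.7703
cos = 112/(√109·√116) = 112/√12644 = 0.996

0.996


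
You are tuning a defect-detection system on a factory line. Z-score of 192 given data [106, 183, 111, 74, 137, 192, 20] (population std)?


μ = 117.5714, σ = 55.7977
z = (192 - 117.5714)/55.7977 = 1.3339

1.3339


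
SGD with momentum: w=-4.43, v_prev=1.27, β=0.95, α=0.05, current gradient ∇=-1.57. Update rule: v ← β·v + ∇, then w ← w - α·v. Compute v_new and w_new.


v_new = 0.95·1.27 - 1.57 = 1.2065 - 1.57 = -0.3635
w_new = -4.43 - 0.05·-0.3635 = -4.43 + 0.018175 = -4.411825

v_new=-0.3635, w_new=-4.411825


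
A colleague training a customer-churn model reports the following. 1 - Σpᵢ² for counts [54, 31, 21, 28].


Probabilities: [54/134, 31/134, 21/134, 28/134] ≈ [0.403, 0.2313, 0.1567, 0.209]
Σpᵢ² = (2916 + 961 + 441 + 784)/134² = 5102/17956
Gini = 1 - Σpᵢ² = 1 - 5102/17956 = 0.7159

0.7159


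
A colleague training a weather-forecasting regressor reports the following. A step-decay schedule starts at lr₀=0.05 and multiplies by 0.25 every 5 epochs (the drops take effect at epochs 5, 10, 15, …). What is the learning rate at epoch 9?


n_drops = ⌊9/5⌋ = 1
lr = 0.05·0.25^1 = 0.05·0.25 = 0.0125

0.0125


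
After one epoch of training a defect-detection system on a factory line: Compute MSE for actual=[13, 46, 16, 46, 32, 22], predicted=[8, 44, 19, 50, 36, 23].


Squared errors: (13-8)²=25, (46-44)²=4, (16-19)²=9, (46-50)²=16, (32-36)²=16, (22-23)²=1
Sum = 71
MSE = 71/6 = 71/6

71/6


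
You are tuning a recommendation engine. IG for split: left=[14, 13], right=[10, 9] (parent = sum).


Parent = [24, 22], H_parent = 0.9986
H_left = 0.999 (n=27), H_right = 0.998 (n=19)
H_children = (27/46)·0.999 + (19/46)·0.998 = 0.9986
IG = 0.9986 - 0.9986 = 0.0

0.0


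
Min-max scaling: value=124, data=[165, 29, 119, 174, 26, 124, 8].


min=8, max=174
(124-8)/(174-8) = 116/166 = 0.6988

0.6988


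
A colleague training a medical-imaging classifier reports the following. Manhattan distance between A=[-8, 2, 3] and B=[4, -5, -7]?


d = |-8-4| + |2+ 5| + |3+ 7|
  = 12 + 7 + 10
  = 29

29


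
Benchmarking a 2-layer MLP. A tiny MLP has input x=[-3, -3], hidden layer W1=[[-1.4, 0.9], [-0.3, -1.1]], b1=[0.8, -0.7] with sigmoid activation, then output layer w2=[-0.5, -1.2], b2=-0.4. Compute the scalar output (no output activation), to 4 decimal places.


z1[0] = (-1.4)·(-3) + (0.9)·(-3) + 0.8 = 2.3
z1[1] = (-0.3)·(-3) + (-1.1)·(-3) - 0.7 = 3.5
h = sigmoid(z1) = [0.9089, 0.9707]
output = (-0.5)·(0.9089) + (-1.2)·(0.9707) - 0.4 = -2.0193

-2.0193


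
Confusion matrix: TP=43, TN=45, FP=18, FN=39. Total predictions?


Total = TP + TN + FP + FN
= 43 + 45 + 18 + 39
= 145
(Predicted positive: 61, predicted negative: 84)

145


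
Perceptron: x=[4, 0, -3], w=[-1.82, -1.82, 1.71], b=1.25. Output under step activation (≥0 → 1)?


z = (4)·(-1.82) + (0)·(-1.82) + (-3)·(1.71) + 1.25
  = -11.16
step(z) = 0 (z<0)

0


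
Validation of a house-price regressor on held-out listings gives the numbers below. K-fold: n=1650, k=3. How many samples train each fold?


Fold size = 1650/3 = 550
Training per fold = 1650 - 550 = 1100

1100


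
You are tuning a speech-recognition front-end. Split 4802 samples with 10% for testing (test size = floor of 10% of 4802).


Test = ⌊4802·10/100⌋ = 480
Train = 4802 - 480 = 4322

Train: 4322, Test: 480


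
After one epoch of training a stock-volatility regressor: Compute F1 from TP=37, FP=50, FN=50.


Precision = 37/87 = 0.4253
Recall = 37/87 = 0.4253
F1 = 2·P·R/(P+R) = 2·TP/(2·TP+FP+FN) = 74/(74+50+50) = 74/174 = 0.4253

0.4253


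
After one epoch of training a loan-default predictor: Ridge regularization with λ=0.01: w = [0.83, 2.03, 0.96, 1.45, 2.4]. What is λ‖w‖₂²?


‖w‖₂² = (0.83)² + (2.03)² + (0.96)² + (1.45)² + (2.4)²
     = 0.6889 + 4.1209 + 0.9216 + 2.1025 + 5.76
     = 13.5939
λ·‖w‖₂² = 0.01·13.5939 = 0.135939

0.135939


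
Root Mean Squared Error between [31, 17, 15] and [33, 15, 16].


MSE = 9/3 = 3
RMSE = √(9/3) = 1.7321

1.7321


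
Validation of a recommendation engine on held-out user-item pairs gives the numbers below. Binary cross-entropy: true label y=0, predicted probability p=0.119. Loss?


BCE = -[y·ln(p) + (1-y)·ln(1-p)]
= -0 - 1·ln(1-0.119)
= -ln(0.881) = 0.1267

0.1267


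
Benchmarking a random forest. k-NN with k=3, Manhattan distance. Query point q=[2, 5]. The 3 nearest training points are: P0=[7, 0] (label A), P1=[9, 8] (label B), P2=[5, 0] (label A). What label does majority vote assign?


d(q,P0) = 10  (label A)
d(q,P1) = 10  (label B)
d(q,P2) = 8  (label A)
Votes: A=2, B=1
Majority → A

A


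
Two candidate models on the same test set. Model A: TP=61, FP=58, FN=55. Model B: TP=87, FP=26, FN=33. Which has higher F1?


Model A: P=61/119=0.5126, R=61/116=0.5259, F1=2PR/(P+R)=2TP/(2TP+FP+FN)=122/235=0.5191
Model B: P=87/113=0.7699, R=87/120=0.725, F1=2PR/(P+R)=2TP/(2TP+FP+FN)=174/233=0.7468
0.5191 < 0.7468 → Model B

Model B


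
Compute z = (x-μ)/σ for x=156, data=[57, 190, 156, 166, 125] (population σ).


μ = 138.8, σ = 45.9103
z = (156 - 138.8)/45.9103 = 0.3746

0.3746


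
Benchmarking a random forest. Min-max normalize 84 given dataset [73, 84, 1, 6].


min=1, max=84
(84-1)/(84-1) = 83/83 = 1.0

1.0


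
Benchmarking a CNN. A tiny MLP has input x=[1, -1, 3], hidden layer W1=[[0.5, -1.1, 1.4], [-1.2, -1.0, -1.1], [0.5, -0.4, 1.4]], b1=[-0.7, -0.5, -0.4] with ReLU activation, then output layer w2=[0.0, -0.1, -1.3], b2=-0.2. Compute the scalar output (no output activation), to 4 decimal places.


z1[0] = (0.5)·(1) + (-1.1)·(-1) + (1.4)·(3) - 0.7 = 5.1
z1[1] = (-1.2)·(1) + (-1.0)·(-1) + (-1.1)·(3) - 0.5 = -4.0
z1[2] = (0.5)·(1) + (-0.4)·(-1) + (1.4)·(3) - 0.4 = 4.7
h = ReLU(z1) = [5.1, 0.0, 4.7]
output = (0.0)·(5.1) + (-0.1)·(0.0) + (-1.3)·(4.7) - 0.2 = -6.31

-6.31


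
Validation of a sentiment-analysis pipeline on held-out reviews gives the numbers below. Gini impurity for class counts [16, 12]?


Probabilities: [16/28, 12/28] ≈ [0.5714, 0.4286]
Σpᵢ² = (256 + 144)/28² = 400/784
Gini = 1 - Σpᵢ² = 1 - 400/784 = 0.4898

0.4898


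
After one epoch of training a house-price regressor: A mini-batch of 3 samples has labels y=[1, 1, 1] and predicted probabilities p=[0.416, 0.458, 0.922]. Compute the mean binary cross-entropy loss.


L[0] = -ln(0.416) = 0.8771
L[1] = -ln(0.458) = 0.7809
L[2] = -ln(0.922) = 0.0812
mean = (0.8771 + 0.7809 + 0.0812)/3 = 0.5797

0.5797


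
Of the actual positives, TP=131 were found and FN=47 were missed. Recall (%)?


Recall = TP/(TP+FN)
= 131/(131+47)
= 131/178 = 73.6%

73.6%


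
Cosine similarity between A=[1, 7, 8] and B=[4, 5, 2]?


A·B = 1·4 + 7·5 + 8·2 = 55
‖A‖ = √114 = 10.6771, ‖B‖ = √45 = 6.7082
cos = 55/(√114·√45) = 55/√5130 = 0.7679

0.7679


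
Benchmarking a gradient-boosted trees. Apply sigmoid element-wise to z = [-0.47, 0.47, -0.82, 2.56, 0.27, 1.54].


σ(-0.47) = 1/(1+e^0.47) = 0.3846
σ(0.47) = 1/(1+e^-0.47) = 0.6154
σ(-0.82) = 1/(1+e^0.82) = 0.3058
σ(2.56) = 1/(1+e^-2.56) = 0.9282
σ(0.27) = 1/(1+e^-0.27) = 0.5671
σ(1.54) = 1/(1+e^-1.54) = 0.8235
result = [0.3846, 0.6154, 0.3058, 0.9282, 0.5671, 0.8235]

[0.3846, 0.6154, 0.3058, 0.9282, 0.5671, 0.8235]


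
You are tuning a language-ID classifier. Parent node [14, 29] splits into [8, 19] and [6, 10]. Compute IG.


Parent = [14, 29], H_parent = 0.9103
H_left = 0.8767 (n=27), H_right = 0.9544 (n=16)
H_children = (27/43)·0.8767 + (16/43)·0.9544 = 0.9056
IG = 0.9103 - 0.9056 = 0.0047

0.0047


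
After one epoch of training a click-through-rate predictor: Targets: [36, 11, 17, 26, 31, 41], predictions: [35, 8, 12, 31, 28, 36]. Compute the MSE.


Squared errors: (36-35)²=1, (11-8)²=9, (17-12)²=25, (26-31)²=25, (31-28)²=9, (41-36)²=25
Sum = 94
MSE = 94/6 = 47/3

47/3


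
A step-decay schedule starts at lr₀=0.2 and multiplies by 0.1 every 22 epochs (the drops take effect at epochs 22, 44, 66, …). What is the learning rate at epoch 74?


n_drops = ⌊74/22⌋ = 3
lr = 0.2·0.1^3 = 0.2·0.001 = 0.0002

0.0002


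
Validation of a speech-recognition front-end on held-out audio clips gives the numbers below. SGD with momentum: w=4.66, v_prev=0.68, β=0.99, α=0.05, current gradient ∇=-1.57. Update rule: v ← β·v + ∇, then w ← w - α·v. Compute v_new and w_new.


v_new = 0.99·0.68 - 1.57 = 0.6732 - 1.57 = -0.8968
w_new = 4.66 - 0.05·-0.8968 = 4.66 + 0.04484 = 4.70484

v_new=-0.8968, w_new=4.70484


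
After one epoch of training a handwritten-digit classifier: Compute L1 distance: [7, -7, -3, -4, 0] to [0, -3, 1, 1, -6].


d = |7-0| + |-7+ 3| + |-3-1| + |-4-1| + |0+ 6|
  = 7 + 4 + 4 + 5 + 6
  = 26

26


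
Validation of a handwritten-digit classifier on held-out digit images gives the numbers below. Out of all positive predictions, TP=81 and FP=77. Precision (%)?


Precision = TP/(TP+FP)
= 81/(81+77)
= 81/158 = 51.27%

51.27%


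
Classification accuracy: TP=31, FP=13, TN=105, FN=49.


Accuracy = (TP+TN)/(TP+TN+FP+FN)
= (31+105)/(198)
= 136/198 = 68.69%

68.69%


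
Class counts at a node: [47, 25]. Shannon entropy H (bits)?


Probabilities: [47/72, 25/72] ≈ [0.6528, 0.3472]
H = -((47/72)·log₂(47/72) + (25/72)·log₂(25/72))
  = 0.9316 bits

0.9316 bits


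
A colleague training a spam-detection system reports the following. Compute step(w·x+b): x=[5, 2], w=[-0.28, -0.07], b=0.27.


z = (5)·(-0.28) + (2)·(-0.07) + 0.27
  = -1.27
step(z) = 0 (z<0)

0


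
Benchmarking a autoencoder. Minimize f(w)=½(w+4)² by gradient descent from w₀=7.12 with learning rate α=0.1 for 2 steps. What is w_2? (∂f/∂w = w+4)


step 1: grad = 7.12+4 = 11.12; w = 7.12 - 0.1·(11.12) = 6.008
step 2: grad = 6.008+4 = 10.008; w = 6.008 - 0.1·(10.008) = 5.0072

5.0072


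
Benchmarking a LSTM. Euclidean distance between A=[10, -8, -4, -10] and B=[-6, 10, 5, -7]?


d = √((10+ 6)² + (-8-10)² + (-4-5)² + (-10+ 7)²)
  = √(256 + 324 + 81 + 9)
  = √670 = 25.8844

25.8844


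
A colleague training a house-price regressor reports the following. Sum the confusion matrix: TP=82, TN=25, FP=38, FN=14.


Total = TP + TN + FP + FN
= 82 + 25 + 38 + 14
= 159
(Predicted positive: 120, predicted negative: 39)

159


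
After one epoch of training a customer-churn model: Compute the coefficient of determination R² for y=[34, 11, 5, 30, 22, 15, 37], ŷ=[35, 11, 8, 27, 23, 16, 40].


ȳ = 22
SS_res = Σ(y-ŷ)² = 30
SS_tot = Σ(y-ȳ)² = 892
R² = 1 - SS_res/SS_tot = 1 - 0.0336 = 0.9664

0.9664


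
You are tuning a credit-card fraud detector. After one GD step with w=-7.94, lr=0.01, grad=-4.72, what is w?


w_new = w - α·∇
= -7.94 - 0.01·-4.72
= -7.94 + 0.0472
= -7.8928

-7.8928


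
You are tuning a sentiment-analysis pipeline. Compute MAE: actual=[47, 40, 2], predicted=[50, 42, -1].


Absolute errors: |47-50|=3, |40-42|=2, |2+ 1|=3
Sum = 8
MAE = 8/3 = 8/3

8/3


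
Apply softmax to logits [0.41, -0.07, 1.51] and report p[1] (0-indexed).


Exponentials: e^0.41=1.5068, e^-0.07=0.9324, e^1.51=4.5267
Sum = 6.9659
Softmax = [0.2163, 0.1339, 0.6498]
p[1] = 0.9324/6.9659 = 0.1339

0.1339


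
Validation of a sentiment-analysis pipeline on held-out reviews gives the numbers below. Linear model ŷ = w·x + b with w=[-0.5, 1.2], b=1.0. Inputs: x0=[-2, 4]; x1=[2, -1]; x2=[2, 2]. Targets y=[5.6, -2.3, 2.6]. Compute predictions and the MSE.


ŷ0 = (-0.5)·(-2) + (1.2)·(4) + 1.0 = 6.8
ŷ1 = (-0.5)·(2) + (1.2)·(-1) + 1.0 = -1.2
ŷ2 = (-0.5)·(2) + (1.2)·(2) + 1.0 = 2.4
errors² = [1.44, 1.21, 0.04]
MSE = 2.6900/3 = 0.8967

0.8967


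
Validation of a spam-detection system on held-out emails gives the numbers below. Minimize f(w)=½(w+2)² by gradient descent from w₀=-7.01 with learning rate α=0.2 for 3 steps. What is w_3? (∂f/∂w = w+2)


step 1: grad = -7.01+2 = -5.01; w = -7.01 - 0.2·(-5.01) = -6.008
step 2: grad = -6.008+2 = -4.008; w = -6.008 - 0.2·(-4.008) = -5.2064
step 3: grad = -5.2064+2 = -3.2064; w = -5.2064 - 0.2·(-3.2064) = -4.56512

-4.56512


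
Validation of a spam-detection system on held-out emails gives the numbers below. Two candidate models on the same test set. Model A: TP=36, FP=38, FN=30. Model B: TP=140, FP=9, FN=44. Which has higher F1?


Model A: P=36/74=0.4865, R=36/66=0.5455, F1=2PR/(P+R)=2TP/(2TP+FP+FN)=72/140=0.5143
Model B: P=140/149=0.9396, R=140/184=0.7609, F1=2PR/(P+R)=2TP/(2TP+FP+FN)=280/333=0.8408
0.5143 < 0.8408 → Model B

Model B


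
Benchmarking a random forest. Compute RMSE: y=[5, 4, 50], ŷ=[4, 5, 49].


MSE = 3/3 = 1
RMSE = √(3/3) = 1.0

1.0


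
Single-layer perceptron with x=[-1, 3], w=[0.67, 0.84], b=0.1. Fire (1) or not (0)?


z = (-1)·(0.67) + (3)·(0.84) + 0.1
  = 1.95
step(z) = 1 (z≥0)

1


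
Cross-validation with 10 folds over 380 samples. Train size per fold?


Fold size = 380/10 = 38
Training per fold = 380 - 38 = 342

342


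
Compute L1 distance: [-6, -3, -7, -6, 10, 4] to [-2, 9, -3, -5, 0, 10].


d = |-6+ 2| + |-3-9| + |-7+ 3| + |-6+ 5| + |10-0| + |4-10|
  = 4 + 12 + 4 + 1 + 10 + 6
  = 37

37


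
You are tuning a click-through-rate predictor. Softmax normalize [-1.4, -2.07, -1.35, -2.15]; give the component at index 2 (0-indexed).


Exponentials: e^-1.4=0.2466, e^-2.07=0.1262, e^-1.35=0.2592, e^-2.15=0.1165
Sum = 0.7485
Softmax = [0.3295, 0.1686, 0.3463, 0.1556]
p[2] = 0.2592/0.7485 = 0.3463

0.3463


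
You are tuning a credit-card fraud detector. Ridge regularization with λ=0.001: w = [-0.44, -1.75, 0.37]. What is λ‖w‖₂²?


‖w‖₂² = (-0.44)² + (-1.75)² + (0.37)²
     = 0.1936 + 3.0625 + 0.1369
     = 3.393
λ·‖w‖₂² = 0.001·3.393 = 0.003393

0.003393


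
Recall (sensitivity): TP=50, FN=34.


Recall = TP/(TP+FN)
= 50/(50+34)
= 50/84 = 59.52%

59.52%


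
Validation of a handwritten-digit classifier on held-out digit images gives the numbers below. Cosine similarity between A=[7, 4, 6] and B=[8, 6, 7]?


A·B = 7·8 + 4·6 + 6·7 = 122
‖A‖ = √101 = 10.0499, ‖B‖ = √149 = 12.2066
cos = 122/(√101·√149) = 122/√15049 = 0.9945

0.9945


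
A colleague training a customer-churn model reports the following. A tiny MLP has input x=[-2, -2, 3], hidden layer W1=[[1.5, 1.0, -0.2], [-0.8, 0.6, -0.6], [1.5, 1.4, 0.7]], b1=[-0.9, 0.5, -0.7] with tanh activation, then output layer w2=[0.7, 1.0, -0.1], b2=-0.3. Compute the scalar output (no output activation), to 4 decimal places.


z1[0] = (1.5)·(-2) + (1.0)·(-2) + (-0.2)·(3) - 0.9 = -6.5
z1[1] = (-0.8)·(-2) + (0.6)·(-2) + (-0.6)·(3) + 0.5 = -0.9
z1[2] = (1.5)·(-2) + (1.4)·(-2) + (0.7)·(3) - 0.7 = -4.4
h = tanh(z1) = [-1.0, -0.7163, -0.9997]
output = (0.7)·(-1.0) + (1.0)·(-0.7163) + (-0.1)·(-0.9997) - 0.3 = -1.6163

-1.6163


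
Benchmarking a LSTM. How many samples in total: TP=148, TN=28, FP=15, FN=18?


Total = TP + TN + FP + FN
= 148 + 28 + 15 + 18
= 209
(Predicted positive: 163, predicted negative: 46)

209


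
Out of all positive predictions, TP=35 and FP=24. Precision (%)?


Precision = TP/(TP+FP)
= 35/(35+24)
= 35/59 = 59.32%

59.32%


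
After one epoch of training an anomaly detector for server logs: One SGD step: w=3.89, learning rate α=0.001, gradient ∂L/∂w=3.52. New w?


w_new = w - α·∇
= 3.89 - 0.001·3.52
= 3.89 - 0.00352
= 3.88648

3.88648


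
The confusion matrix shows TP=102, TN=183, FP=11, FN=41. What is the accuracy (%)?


Accuracy = (TP+TN)/(TP+TN+FP+FN)
= (102+183)/(337)
= 285/337 = 84.57%

84.57%


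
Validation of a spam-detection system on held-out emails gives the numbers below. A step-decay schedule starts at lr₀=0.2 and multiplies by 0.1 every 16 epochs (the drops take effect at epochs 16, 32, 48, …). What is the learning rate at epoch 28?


n_drops = ⌊28/16⌋ = 1
lr = 0.2·0.1^1 = 0.2·0.1 = 0.02

0.02


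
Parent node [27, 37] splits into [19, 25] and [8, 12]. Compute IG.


Parent = [27, 37], H_parent = 0.9823
H_left = 0.9865 (n=44), H_right = 0.971 (n=20)
H_children = (44/64)·0.9865 + (20/64)·0.971 = 0.9817
IG = 0.9823 - 0.9817 = 0.0006

0.0006


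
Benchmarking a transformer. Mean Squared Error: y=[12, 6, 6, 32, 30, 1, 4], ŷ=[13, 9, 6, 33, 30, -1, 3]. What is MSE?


Squared errors: (12-13)²=1, (6-9)²=9, (6-6)²=0, (32-33)²=1, (30-30)²=0, (1+ 1)²=4, (4-3)²=1
Sum = 16
MSE = 16/7 = 16/7

16/7


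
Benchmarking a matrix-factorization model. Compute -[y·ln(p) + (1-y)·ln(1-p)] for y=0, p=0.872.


BCE = -[y·ln(p) + (1-y)·ln(1-p)]
= -0 - 1·ln(1-0.872)
= -ln(0.128) = 2.0557

2.0557


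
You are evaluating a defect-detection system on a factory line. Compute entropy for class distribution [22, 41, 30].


Probabilities: [22/93, 41/93, 30/93] ≈ [0.2366, 0.4409, 0.3226]
H = -((22/93)·log₂(22/93) + (41/93)·log₂(41/93) + (30/93)·log₂(30/93))
  = 1.5394 bits

1.5394 bits


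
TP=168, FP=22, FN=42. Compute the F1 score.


Precision = 168/190 = 0.8842
Recall = 168/210 = 0.8
F1 = 2·P·R/(P+R) = 2·TP/(2·TP+FP+FN) = 336/(336+22+42) = 336/400 = 0.84

0.84


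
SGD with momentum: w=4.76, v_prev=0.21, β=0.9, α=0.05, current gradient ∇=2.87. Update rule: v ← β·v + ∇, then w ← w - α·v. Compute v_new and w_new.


v_new = 0.9·0.21 + 2.87 = 0.189 + 2.87 = 3.059
w_new = 4.76 - 0.05·3.059 = 4.76 - 0.15295 = 4.60705

v_new=3.059, w_new=4.60705


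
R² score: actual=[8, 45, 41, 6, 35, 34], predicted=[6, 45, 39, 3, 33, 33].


ȳ = 28.1667
SS_res = Σ(y-ŷ)² = 22
SS_tot = Σ(y-ȳ)² = 1426.83
R² = 1 - SS_res/SS_tot = 1 - 0.0154 = 0.9846

0.9846


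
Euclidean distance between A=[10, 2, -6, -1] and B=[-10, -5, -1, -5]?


d = √((10+ 10)² + (2+ 5)² + (-6+ 1)² + (-1+ 5)²)
  = √(400 + 49 + 25 + 16)
  = √490 = 22.1359

22.1359


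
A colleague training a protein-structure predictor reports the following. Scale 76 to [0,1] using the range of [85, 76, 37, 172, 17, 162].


min=17, max=172
(76-17)/(172-17) = 59/155 = 0.3806

0.3806


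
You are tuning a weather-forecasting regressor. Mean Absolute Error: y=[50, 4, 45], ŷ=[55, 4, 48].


Absolute errors: |50-55|=5, |4-4|=0, |45-48|=3
Sum = 8
MAE = 8/3 = 8/3

8/3


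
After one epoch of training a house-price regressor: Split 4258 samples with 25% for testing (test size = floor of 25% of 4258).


Test = ⌊4258·25/100⌋ = 1064
Train = 4258 - 1064 = 3194

Train: 3194, Test: 1064


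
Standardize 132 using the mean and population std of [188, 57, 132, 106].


μ = 120.75, σ = 47.2513
z = (132 - 120.75)/47.2513 = 0.2381

0.2381


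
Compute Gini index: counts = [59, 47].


Probabilities: [59/106, 47/106] ≈ [0.5566, 0.4434]
Σpᵢ² = (3481 + 2209)/106² = 5690/11236
Gini = 1 - Σpᵢ² = 1 - 5690/11236 = 0.4936

0.4936


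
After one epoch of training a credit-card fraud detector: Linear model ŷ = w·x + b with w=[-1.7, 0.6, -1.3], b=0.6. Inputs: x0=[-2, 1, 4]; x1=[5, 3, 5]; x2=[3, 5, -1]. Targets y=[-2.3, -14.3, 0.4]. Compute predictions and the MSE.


ŷ0 = (-1.7)·(-2) + (0.6)·(1) + (-1.3)·(4) + 0.6 = -0.6
ŷ1 = (-1.7)·(5) + (0.6)·(3) + (-1.3)·(5) + 0.6 = -12.6
ŷ2 = (-1.7)·(3) + (0.6)·(5) + (-1.3)·(-1) + 0.6 = -0.2
errors² = [2.89, 2.89, 0.36]
MSE = 6.1400/3 = 2.0467

2.0467


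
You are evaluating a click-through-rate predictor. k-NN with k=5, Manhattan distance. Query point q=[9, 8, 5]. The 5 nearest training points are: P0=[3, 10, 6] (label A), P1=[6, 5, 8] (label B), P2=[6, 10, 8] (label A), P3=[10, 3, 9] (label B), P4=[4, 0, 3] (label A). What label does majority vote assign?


d(q,P0) = 9  (label A)
d(q,P1) = 9  (label B)
d(q,P2) = 8  (label A)
d(q,P3) = 10  (label B)
d(q,P4) = 15  (label A)
Votes: A=3, B=2
Majority → A

A


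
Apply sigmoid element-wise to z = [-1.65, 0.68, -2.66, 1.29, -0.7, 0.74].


σ(-1.65) = 1/(1+e^1.65) = 0.1611
σ(0.68) = 1/(1+e^-0.68) = 0.6637
σ(-2.66) = 1/(1+e^2.66) = 0.0654
σ(1.29) = 1/(1+e^-1.29) = 0.7841
σ(-0.7) = 1/(1+e^0.7) = 0.3318
σ(0.74) = 1/(1+e^-0.74) = 0.677
result = [0.1611, 0.6637, 0.0654, 0.7841, 0.3318, 0.677]

[0.1611, 0.6637, 0.0654, 0.7841, 0.3318, 0.677]


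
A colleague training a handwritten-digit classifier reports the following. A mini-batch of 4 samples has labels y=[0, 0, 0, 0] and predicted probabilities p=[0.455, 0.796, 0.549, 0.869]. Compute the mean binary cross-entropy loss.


L[0] = -ln(1-0.455) = -ln(0.545) = 0.607
L[1] = -ln(1-0.796) = -ln(0.204) = 1.5896
L[2] = -ln(1-0.549) = -ln(0.451) = 0.7963
L[3] = -ln(1-0.869) = -ln(0.131) = 2.0326
mean = (0.607 + 1.5896 + 0.7963 + 2.0326)/4 = 1.2564

1.2564


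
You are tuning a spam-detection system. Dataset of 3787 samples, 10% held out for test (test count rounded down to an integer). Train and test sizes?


Test = ⌊3787·10/100⌋ = 378
Train = 3787 - 378 = 3409

Train: 3409, Test: 378


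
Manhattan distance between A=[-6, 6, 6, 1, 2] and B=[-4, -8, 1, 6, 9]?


d = |-6+ 4| + |6+ 8| + |6-1| + |1-6| + |2-9|
  = 2 + 14 + 5 + 5 + 7
  = 33

33


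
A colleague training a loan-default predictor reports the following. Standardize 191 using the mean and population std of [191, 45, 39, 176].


μ = 112.75, σ = 70.9802
z = (191 - 112.75)/70.9802 = 1.1024

1.1024


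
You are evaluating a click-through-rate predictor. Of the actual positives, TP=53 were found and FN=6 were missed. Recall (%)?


Recall = TP/(TP+FN)
= 53/(53+6)
= 53/59 = 89.83%

89.83%


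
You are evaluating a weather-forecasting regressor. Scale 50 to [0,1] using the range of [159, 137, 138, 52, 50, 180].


min=50, max=180
(50-50)/(180-50) = 0/130 = 0.0

0.0


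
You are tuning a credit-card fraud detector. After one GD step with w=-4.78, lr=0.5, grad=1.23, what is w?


w_new = w - α·∇
= -4.78 - 0.5·1.23
= -4.78 - 0.615
= -5.395

-5.395


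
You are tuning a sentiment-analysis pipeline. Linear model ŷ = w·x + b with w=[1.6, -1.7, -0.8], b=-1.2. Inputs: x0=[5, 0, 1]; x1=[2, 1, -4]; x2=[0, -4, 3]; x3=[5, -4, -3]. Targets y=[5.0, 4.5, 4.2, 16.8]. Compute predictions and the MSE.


ŷ0 = (1.6)·(5) + (-1.7)·(0) + (-0.8)·(1) - 1.2 = 6.0
ŷ1 = (1.6)·(2) + (-1.7)·(1) + (-0.8)·(-4) - 1.2 = 3.5
ŷ2 = (1.6)·(0) + (-1.7)·(-4) + (-0.8)·(3) - 1.2 = 3.2
ŷ3 = (1.6)·(5) + (-1.7)·(-4) + (-0.8)·(-3) - 1.2 = 16.0
errors² = [1.0, 1.0, 1.0, 0.64]
MSE = 3.6400/4 = 0.91

0.91


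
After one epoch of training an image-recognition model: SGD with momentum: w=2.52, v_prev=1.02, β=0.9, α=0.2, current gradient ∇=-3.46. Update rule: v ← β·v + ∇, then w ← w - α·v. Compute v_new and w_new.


v_new = 0.9·1.02 - 3.46 = 0.918 - 3.46 = -2.542
w_new = 2.52 - 0.2·-2.542 = 2.52 + 0.5084 = 3.0284

v_new=-2.542, w_new=3.0284


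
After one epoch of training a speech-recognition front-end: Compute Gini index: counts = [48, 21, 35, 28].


Probabilities: [48/132, 21/132, 35/132, 28/132] ≈ [0.3636, 0.1591, 0.2652, 0.2121]
Σpᵢ² = (2304 + 441 + 1225 + 784)/132² = 4754/17424
Gini = 1 - Σpᵢ² = 1 - 4754/17424 = 0.7272

0.7272


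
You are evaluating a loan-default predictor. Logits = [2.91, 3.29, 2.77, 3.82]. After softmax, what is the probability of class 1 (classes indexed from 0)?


Exponentials: e^2.91=18.3568, e^3.29=26.8429, e^2.77=15.9586, e^3.82=45.6042
Sum = 106.7625
Softmax = [0.1719, 0.2514, 0.1495, 0.4272]
p[1] = 26.8429/106.7625 = 0.2514

0.2514


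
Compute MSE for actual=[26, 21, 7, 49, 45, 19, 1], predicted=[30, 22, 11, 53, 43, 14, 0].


Squared errors: (26-30)²=16, (21-22)²=1, (7-11)²=16, (49-53)²=16, (45-43)²=4, (19-14)²=25, (1-0)²=1
Sum = 79
MSE = 79/7 = 79/7

79/7


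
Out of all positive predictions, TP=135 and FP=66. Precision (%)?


Precision = TP/(TP+FP)
= 135/(135+66)
= 135/201 = 67.16%

67.16%


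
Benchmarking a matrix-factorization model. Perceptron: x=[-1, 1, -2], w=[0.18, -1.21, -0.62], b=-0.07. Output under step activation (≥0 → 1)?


z = (-1)·(0.18) + (1)·(-1.21) + (-2)·(-0.62) - 0.07
  = -0.22
step(z) = 0 (z<0)

0


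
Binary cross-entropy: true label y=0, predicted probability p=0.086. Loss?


BCE = -[y·ln(p) + (1-y)·ln(1-p)]
= -0 - 1·ln(1-0.086)
= -ln(0.914) = 0.0899

0.0899


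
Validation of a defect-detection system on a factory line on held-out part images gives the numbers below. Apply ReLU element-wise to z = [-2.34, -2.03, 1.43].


ReLU(-2.34) = max(0, -2.34) = 0.0
ReLU(-2.03) = max(0, -2.03) = 0.0
ReLU(1.43) = max(0, 1.43) = 1.43
result = [0.0, 0.0, 1.43]

[0.0, 0.0, 1.43]


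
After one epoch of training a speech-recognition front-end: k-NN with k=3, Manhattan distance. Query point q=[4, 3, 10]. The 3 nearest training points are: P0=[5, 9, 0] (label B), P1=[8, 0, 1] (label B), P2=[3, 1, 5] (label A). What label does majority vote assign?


d(q,P0) = 17  (label B)
d(q,P1) = 16  (label B)
d(q,P2) = 8  (label A)
Votes: A=1, B=2
Majority → B

B


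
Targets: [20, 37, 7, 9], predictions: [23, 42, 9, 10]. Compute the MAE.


Absolute errors: |20-23|=3, |37-42|=5, |7-9|=2, |9-10|=1
Sum = 11
MAE = 11/4 = 11/4

11/4
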